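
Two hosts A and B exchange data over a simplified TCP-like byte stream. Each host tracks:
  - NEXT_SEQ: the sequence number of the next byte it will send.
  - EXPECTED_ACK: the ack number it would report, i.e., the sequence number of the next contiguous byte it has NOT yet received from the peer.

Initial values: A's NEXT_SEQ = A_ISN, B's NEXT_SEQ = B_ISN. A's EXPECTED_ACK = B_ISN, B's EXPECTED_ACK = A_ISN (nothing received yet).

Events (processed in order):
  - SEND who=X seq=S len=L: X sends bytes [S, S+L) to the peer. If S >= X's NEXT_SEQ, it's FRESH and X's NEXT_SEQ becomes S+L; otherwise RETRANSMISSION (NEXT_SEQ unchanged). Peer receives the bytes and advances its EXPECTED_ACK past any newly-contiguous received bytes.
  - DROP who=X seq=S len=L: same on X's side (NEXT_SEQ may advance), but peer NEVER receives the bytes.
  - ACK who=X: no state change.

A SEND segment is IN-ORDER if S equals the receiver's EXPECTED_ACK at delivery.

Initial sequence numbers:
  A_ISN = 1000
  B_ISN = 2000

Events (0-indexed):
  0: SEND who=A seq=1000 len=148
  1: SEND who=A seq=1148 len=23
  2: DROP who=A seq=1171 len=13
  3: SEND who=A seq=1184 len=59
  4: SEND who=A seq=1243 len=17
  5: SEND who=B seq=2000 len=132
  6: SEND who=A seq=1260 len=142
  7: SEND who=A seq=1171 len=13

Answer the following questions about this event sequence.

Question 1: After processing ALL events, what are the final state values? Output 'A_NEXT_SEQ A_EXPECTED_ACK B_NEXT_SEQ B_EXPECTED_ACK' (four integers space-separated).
After event 0: A_seq=1148 A_ack=2000 B_seq=2000 B_ack=1148
After event 1: A_seq=1171 A_ack=2000 B_seq=2000 B_ack=1171
After event 2: A_seq=1184 A_ack=2000 B_seq=2000 B_ack=1171
After event 3: A_seq=1243 A_ack=2000 B_seq=2000 B_ack=1171
After event 4: A_seq=1260 A_ack=2000 B_seq=2000 B_ack=1171
After event 5: A_seq=1260 A_ack=2132 B_seq=2132 B_ack=1171
After event 6: A_seq=1402 A_ack=2132 B_seq=2132 B_ack=1171
After event 7: A_seq=1402 A_ack=2132 B_seq=2132 B_ack=1402

Answer: 1402 2132 2132 1402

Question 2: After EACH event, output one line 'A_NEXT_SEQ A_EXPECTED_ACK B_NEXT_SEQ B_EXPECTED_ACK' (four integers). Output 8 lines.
1148 2000 2000 1148
1171 2000 2000 1171
1184 2000 2000 1171
1243 2000 2000 1171
1260 2000 2000 1171
1260 2132 2132 1171
1402 2132 2132 1171
1402 2132 2132 1402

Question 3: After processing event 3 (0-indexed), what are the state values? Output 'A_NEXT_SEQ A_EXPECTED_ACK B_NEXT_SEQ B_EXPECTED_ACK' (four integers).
After event 0: A_seq=1148 A_ack=2000 B_seq=2000 B_ack=1148
After event 1: A_seq=1171 A_ack=2000 B_seq=2000 B_ack=1171
After event 2: A_seq=1184 A_ack=2000 B_seq=2000 B_ack=1171
After event 3: A_seq=1243 A_ack=2000 B_seq=2000 B_ack=1171

1243 2000 2000 1171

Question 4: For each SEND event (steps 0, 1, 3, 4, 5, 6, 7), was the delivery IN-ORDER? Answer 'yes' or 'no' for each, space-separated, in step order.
Answer: yes yes no no yes no yes

Derivation:
Step 0: SEND seq=1000 -> in-order
Step 1: SEND seq=1148 -> in-order
Step 3: SEND seq=1184 -> out-of-order
Step 4: SEND seq=1243 -> out-of-order
Step 5: SEND seq=2000 -> in-order
Step 6: SEND seq=1260 -> out-of-order
Step 7: SEND seq=1171 -> in-order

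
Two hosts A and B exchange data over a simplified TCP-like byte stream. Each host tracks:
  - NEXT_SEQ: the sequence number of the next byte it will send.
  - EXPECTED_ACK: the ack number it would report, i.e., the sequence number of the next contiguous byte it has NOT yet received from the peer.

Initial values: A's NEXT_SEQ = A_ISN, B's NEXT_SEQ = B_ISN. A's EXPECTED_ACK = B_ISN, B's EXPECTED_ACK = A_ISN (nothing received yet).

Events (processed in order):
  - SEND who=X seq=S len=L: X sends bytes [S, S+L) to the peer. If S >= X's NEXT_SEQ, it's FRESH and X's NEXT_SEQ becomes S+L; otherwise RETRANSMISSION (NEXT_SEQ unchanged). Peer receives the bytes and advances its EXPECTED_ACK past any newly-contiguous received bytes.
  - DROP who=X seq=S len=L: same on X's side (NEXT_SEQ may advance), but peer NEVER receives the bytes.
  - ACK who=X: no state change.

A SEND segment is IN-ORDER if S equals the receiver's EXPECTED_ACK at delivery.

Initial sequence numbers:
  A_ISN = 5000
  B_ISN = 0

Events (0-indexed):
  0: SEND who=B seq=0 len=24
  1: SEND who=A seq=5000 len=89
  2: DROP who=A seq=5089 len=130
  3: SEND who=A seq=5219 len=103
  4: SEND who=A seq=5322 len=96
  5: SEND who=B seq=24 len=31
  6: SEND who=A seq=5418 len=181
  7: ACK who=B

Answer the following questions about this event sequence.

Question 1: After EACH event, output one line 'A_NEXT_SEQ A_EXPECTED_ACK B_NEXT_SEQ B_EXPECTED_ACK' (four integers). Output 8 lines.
5000 24 24 5000
5089 24 24 5089
5219 24 24 5089
5322 24 24 5089
5418 24 24 5089
5418 55 55 5089
5599 55 55 5089
5599 55 55 5089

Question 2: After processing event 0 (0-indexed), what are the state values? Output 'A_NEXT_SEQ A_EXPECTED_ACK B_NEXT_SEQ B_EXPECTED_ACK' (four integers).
After event 0: A_seq=5000 A_ack=24 B_seq=24 B_ack=5000

5000 24 24 5000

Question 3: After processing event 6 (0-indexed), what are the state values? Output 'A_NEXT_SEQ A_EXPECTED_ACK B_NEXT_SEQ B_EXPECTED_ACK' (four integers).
After event 0: A_seq=5000 A_ack=24 B_seq=24 B_ack=5000
After event 1: A_seq=5089 A_ack=24 B_seq=24 B_ack=5089
After event 2: A_seq=5219 A_ack=24 B_seq=24 B_ack=5089
After event 3: A_seq=5322 A_ack=24 B_seq=24 B_ack=5089
After event 4: A_seq=5418 A_ack=24 B_seq=24 B_ack=5089
After event 5: A_seq=5418 A_ack=55 B_seq=55 B_ack=5089
After event 6: A_seq=5599 A_ack=55 B_seq=55 B_ack=5089

5599 55 55 5089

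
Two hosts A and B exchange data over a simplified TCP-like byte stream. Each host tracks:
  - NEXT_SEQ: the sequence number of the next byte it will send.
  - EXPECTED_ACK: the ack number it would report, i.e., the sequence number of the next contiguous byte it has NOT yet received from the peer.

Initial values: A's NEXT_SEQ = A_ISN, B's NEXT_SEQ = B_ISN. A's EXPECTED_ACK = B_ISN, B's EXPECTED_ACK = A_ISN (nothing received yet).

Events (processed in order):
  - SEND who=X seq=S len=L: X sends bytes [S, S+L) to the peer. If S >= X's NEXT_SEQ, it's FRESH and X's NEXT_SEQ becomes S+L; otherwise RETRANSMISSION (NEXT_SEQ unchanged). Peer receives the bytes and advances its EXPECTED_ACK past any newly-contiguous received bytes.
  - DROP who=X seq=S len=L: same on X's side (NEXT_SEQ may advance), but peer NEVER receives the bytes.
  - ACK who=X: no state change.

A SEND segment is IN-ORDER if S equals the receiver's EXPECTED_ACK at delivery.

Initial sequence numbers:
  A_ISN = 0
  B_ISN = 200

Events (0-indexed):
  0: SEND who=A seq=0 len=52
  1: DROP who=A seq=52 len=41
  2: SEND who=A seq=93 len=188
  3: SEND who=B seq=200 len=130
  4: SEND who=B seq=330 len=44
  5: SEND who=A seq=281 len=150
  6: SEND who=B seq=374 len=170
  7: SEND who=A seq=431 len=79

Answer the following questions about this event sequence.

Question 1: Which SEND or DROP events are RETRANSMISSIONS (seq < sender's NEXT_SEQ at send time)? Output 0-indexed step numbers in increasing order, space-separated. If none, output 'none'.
Answer: none

Derivation:
Step 0: SEND seq=0 -> fresh
Step 1: DROP seq=52 -> fresh
Step 2: SEND seq=93 -> fresh
Step 3: SEND seq=200 -> fresh
Step 4: SEND seq=330 -> fresh
Step 5: SEND seq=281 -> fresh
Step 6: SEND seq=374 -> fresh
Step 7: SEND seq=431 -> fresh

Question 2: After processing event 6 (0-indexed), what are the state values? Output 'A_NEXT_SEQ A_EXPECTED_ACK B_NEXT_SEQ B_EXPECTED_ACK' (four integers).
After event 0: A_seq=52 A_ack=200 B_seq=200 B_ack=52
After event 1: A_seq=93 A_ack=200 B_seq=200 B_ack=52
After event 2: A_seq=281 A_ack=200 B_seq=200 B_ack=52
After event 3: A_seq=281 A_ack=330 B_seq=330 B_ack=52
After event 4: A_seq=281 A_ack=374 B_seq=374 B_ack=52
After event 5: A_seq=431 A_ack=374 B_seq=374 B_ack=52
After event 6: A_seq=431 A_ack=544 B_seq=544 B_ack=52

431 544 544 52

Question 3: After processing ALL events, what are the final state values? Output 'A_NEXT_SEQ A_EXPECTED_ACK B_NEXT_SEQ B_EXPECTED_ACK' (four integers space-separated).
After event 0: A_seq=52 A_ack=200 B_seq=200 B_ack=52
After event 1: A_seq=93 A_ack=200 B_seq=200 B_ack=52
After event 2: A_seq=281 A_ack=200 B_seq=200 B_ack=52
After event 3: A_seq=281 A_ack=330 B_seq=330 B_ack=52
After event 4: A_seq=281 A_ack=374 B_seq=374 B_ack=52
After event 5: A_seq=431 A_ack=374 B_seq=374 B_ack=52
After event 6: A_seq=431 A_ack=544 B_seq=544 B_ack=52
After event 7: A_seq=510 A_ack=544 B_seq=544 B_ack=52

Answer: 510 544 544 52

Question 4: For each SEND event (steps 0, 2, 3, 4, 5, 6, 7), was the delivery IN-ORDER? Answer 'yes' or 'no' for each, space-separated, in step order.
Answer: yes no yes yes no yes no

Derivation:
Step 0: SEND seq=0 -> in-order
Step 2: SEND seq=93 -> out-of-order
Step 3: SEND seq=200 -> in-order
Step 4: SEND seq=330 -> in-order
Step 5: SEND seq=281 -> out-of-order
Step 6: SEND seq=374 -> in-order
Step 7: SEND seq=431 -> out-of-order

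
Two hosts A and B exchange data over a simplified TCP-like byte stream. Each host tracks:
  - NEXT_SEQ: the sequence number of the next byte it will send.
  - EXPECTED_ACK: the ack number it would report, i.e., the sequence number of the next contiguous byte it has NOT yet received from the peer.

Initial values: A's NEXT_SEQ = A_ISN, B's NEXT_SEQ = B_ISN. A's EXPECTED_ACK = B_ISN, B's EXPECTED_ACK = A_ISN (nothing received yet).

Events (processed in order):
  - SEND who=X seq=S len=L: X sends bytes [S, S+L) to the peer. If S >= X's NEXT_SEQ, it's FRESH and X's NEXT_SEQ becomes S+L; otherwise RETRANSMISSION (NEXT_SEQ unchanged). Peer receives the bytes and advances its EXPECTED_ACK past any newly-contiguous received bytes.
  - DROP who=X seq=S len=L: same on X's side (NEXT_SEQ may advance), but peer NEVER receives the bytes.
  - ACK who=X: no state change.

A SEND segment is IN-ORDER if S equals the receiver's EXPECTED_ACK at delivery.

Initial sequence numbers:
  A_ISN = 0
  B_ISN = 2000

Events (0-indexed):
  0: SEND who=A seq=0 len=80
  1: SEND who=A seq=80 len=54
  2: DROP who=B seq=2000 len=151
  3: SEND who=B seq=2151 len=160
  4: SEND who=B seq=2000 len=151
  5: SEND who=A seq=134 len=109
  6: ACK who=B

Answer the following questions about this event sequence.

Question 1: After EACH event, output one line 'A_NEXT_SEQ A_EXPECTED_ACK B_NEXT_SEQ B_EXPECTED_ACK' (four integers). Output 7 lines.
80 2000 2000 80
134 2000 2000 134
134 2000 2151 134
134 2000 2311 134
134 2311 2311 134
243 2311 2311 243
243 2311 2311 243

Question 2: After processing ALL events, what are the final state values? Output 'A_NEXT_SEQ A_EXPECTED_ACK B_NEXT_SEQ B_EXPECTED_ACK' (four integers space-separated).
After event 0: A_seq=80 A_ack=2000 B_seq=2000 B_ack=80
After event 1: A_seq=134 A_ack=2000 B_seq=2000 B_ack=134
After event 2: A_seq=134 A_ack=2000 B_seq=2151 B_ack=134
After event 3: A_seq=134 A_ack=2000 B_seq=2311 B_ack=134
After event 4: A_seq=134 A_ack=2311 B_seq=2311 B_ack=134
After event 5: A_seq=243 A_ack=2311 B_seq=2311 B_ack=243
After event 6: A_seq=243 A_ack=2311 B_seq=2311 B_ack=243

Answer: 243 2311 2311 243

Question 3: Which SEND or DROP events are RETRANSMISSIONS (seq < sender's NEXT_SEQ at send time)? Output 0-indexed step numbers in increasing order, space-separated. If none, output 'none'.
Answer: 4

Derivation:
Step 0: SEND seq=0 -> fresh
Step 1: SEND seq=80 -> fresh
Step 2: DROP seq=2000 -> fresh
Step 3: SEND seq=2151 -> fresh
Step 4: SEND seq=2000 -> retransmit
Step 5: SEND seq=134 -> fresh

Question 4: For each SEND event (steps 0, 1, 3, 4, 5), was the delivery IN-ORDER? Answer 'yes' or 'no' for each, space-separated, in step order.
Answer: yes yes no yes yes

Derivation:
Step 0: SEND seq=0 -> in-order
Step 1: SEND seq=80 -> in-order
Step 3: SEND seq=2151 -> out-of-order
Step 4: SEND seq=2000 -> in-order
Step 5: SEND seq=134 -> in-order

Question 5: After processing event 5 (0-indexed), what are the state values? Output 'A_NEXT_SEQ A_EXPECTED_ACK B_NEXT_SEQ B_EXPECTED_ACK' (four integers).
After event 0: A_seq=80 A_ack=2000 B_seq=2000 B_ack=80
After event 1: A_seq=134 A_ack=2000 B_seq=2000 B_ack=134
After event 2: A_seq=134 A_ack=2000 B_seq=2151 B_ack=134
After event 3: A_seq=134 A_ack=2000 B_seq=2311 B_ack=134
After event 4: A_seq=134 A_ack=2311 B_seq=2311 B_ack=134
After event 5: A_seq=243 A_ack=2311 B_seq=2311 B_ack=243

243 2311 2311 243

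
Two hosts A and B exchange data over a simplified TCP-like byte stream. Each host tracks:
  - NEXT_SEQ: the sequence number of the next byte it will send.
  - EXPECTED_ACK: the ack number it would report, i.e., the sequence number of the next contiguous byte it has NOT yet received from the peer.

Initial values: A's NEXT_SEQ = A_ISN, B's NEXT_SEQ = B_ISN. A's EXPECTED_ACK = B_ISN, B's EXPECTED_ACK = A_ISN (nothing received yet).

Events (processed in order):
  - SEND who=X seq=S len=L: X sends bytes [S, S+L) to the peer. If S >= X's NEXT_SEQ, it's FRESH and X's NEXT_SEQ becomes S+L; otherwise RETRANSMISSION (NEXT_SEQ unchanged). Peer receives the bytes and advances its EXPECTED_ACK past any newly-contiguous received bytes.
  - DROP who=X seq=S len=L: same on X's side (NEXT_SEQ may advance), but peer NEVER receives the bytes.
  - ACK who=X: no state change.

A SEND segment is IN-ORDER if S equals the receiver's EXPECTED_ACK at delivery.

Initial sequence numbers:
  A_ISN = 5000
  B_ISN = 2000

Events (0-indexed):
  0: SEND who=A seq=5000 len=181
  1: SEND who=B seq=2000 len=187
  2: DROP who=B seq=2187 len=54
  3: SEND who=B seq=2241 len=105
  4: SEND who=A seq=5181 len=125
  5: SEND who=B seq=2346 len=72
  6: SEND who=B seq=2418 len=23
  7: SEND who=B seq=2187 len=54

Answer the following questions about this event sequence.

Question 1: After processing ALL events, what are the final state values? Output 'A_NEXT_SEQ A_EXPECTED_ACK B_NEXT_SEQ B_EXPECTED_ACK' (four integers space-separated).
Answer: 5306 2441 2441 5306

Derivation:
After event 0: A_seq=5181 A_ack=2000 B_seq=2000 B_ack=5181
After event 1: A_seq=5181 A_ack=2187 B_seq=2187 B_ack=5181
After event 2: A_seq=5181 A_ack=2187 B_seq=2241 B_ack=5181
After event 3: A_seq=5181 A_ack=2187 B_seq=2346 B_ack=5181
After event 4: A_seq=5306 A_ack=2187 B_seq=2346 B_ack=5306
After event 5: A_seq=5306 A_ack=2187 B_seq=2418 B_ack=5306
After event 6: A_seq=5306 A_ack=2187 B_seq=2441 B_ack=5306
After event 7: A_seq=5306 A_ack=2441 B_seq=2441 B_ack=5306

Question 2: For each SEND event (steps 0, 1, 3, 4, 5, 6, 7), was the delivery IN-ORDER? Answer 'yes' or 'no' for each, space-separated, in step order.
Answer: yes yes no yes no no yes

Derivation:
Step 0: SEND seq=5000 -> in-order
Step 1: SEND seq=2000 -> in-order
Step 3: SEND seq=2241 -> out-of-order
Step 4: SEND seq=5181 -> in-order
Step 5: SEND seq=2346 -> out-of-order
Step 6: SEND seq=2418 -> out-of-order
Step 7: SEND seq=2187 -> in-order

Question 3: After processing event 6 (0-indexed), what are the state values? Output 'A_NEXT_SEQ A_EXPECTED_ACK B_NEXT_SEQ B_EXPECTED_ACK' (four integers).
After event 0: A_seq=5181 A_ack=2000 B_seq=2000 B_ack=5181
After event 1: A_seq=5181 A_ack=2187 B_seq=2187 B_ack=5181
After event 2: A_seq=5181 A_ack=2187 B_seq=2241 B_ack=5181
After event 3: A_seq=5181 A_ack=2187 B_seq=2346 B_ack=5181
After event 4: A_seq=5306 A_ack=2187 B_seq=2346 B_ack=5306
After event 5: A_seq=5306 A_ack=2187 B_seq=2418 B_ack=5306
After event 6: A_seq=5306 A_ack=2187 B_seq=2441 B_ack=5306

5306 2187 2441 5306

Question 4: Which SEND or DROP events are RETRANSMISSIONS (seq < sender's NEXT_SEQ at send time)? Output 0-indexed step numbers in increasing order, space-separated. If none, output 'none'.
Step 0: SEND seq=5000 -> fresh
Step 1: SEND seq=2000 -> fresh
Step 2: DROP seq=2187 -> fresh
Step 3: SEND seq=2241 -> fresh
Step 4: SEND seq=5181 -> fresh
Step 5: SEND seq=2346 -> fresh
Step 6: SEND seq=2418 -> fresh
Step 7: SEND seq=2187 -> retransmit

Answer: 7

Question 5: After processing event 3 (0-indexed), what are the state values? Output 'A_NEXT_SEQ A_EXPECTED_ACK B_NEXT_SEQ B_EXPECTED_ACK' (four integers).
After event 0: A_seq=5181 A_ack=2000 B_seq=2000 B_ack=5181
After event 1: A_seq=5181 A_ack=2187 B_seq=2187 B_ack=5181
After event 2: A_seq=5181 A_ack=2187 B_seq=2241 B_ack=5181
After event 3: A_seq=5181 A_ack=2187 B_seq=2346 B_ack=5181

5181 2187 2346 5181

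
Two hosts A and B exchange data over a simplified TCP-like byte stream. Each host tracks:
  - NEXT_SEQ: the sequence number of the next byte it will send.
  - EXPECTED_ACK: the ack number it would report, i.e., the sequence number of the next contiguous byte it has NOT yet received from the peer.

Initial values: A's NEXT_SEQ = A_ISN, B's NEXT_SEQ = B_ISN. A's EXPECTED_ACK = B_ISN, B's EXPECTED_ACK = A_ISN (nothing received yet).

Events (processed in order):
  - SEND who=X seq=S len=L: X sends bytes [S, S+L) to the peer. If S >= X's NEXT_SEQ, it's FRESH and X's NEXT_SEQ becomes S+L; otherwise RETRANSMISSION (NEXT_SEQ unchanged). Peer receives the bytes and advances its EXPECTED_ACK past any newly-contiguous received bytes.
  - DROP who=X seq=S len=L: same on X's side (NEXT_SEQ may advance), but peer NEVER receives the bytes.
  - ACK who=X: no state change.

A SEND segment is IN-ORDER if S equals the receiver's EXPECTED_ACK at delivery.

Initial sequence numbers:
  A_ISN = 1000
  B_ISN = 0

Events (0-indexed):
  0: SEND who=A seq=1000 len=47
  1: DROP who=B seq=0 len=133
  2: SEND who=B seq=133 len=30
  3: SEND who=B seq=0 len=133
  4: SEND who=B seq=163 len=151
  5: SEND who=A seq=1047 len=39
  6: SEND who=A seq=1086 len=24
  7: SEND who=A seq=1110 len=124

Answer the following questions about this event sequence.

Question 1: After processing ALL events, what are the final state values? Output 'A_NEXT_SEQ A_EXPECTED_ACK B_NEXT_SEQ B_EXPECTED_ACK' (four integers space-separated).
After event 0: A_seq=1047 A_ack=0 B_seq=0 B_ack=1047
After event 1: A_seq=1047 A_ack=0 B_seq=133 B_ack=1047
After event 2: A_seq=1047 A_ack=0 B_seq=163 B_ack=1047
After event 3: A_seq=1047 A_ack=163 B_seq=163 B_ack=1047
After event 4: A_seq=1047 A_ack=314 B_seq=314 B_ack=1047
After event 5: A_seq=1086 A_ack=314 B_seq=314 B_ack=1086
After event 6: A_seq=1110 A_ack=314 B_seq=314 B_ack=1110
After event 7: A_seq=1234 A_ack=314 B_seq=314 B_ack=1234

Answer: 1234 314 314 1234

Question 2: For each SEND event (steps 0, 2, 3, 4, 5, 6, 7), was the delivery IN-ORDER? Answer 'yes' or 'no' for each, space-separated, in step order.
Step 0: SEND seq=1000 -> in-order
Step 2: SEND seq=133 -> out-of-order
Step 3: SEND seq=0 -> in-order
Step 4: SEND seq=163 -> in-order
Step 5: SEND seq=1047 -> in-order
Step 6: SEND seq=1086 -> in-order
Step 7: SEND seq=1110 -> in-order

Answer: yes no yes yes yes yes yes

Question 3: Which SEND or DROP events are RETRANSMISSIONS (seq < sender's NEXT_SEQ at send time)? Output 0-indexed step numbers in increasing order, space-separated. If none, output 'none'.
Step 0: SEND seq=1000 -> fresh
Step 1: DROP seq=0 -> fresh
Step 2: SEND seq=133 -> fresh
Step 3: SEND seq=0 -> retransmit
Step 4: SEND seq=163 -> fresh
Step 5: SEND seq=1047 -> fresh
Step 6: SEND seq=1086 -> fresh
Step 7: SEND seq=1110 -> fresh

Answer: 3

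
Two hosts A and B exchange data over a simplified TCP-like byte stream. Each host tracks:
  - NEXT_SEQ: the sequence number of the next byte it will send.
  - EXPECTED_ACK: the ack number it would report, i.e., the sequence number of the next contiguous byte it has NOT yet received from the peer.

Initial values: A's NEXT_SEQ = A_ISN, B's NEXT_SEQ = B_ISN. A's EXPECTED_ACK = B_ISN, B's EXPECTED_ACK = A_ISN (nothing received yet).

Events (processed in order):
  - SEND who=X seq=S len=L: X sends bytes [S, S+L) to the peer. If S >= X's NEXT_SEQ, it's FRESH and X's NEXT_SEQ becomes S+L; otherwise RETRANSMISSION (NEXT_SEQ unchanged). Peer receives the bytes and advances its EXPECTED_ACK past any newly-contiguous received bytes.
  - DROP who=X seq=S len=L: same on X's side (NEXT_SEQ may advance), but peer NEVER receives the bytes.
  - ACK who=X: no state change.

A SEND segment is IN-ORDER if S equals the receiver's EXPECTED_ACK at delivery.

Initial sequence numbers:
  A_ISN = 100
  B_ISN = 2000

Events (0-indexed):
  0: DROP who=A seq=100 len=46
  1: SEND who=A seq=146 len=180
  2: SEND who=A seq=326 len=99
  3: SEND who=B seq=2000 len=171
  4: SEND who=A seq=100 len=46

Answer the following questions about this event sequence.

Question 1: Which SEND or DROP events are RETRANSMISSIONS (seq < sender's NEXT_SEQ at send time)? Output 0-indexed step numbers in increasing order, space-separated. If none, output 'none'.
Answer: 4

Derivation:
Step 0: DROP seq=100 -> fresh
Step 1: SEND seq=146 -> fresh
Step 2: SEND seq=326 -> fresh
Step 3: SEND seq=2000 -> fresh
Step 4: SEND seq=100 -> retransmit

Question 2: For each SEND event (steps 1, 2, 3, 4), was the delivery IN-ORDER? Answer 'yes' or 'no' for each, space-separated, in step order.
Answer: no no yes yes

Derivation:
Step 1: SEND seq=146 -> out-of-order
Step 2: SEND seq=326 -> out-of-order
Step 3: SEND seq=2000 -> in-order
Step 4: SEND seq=100 -> in-order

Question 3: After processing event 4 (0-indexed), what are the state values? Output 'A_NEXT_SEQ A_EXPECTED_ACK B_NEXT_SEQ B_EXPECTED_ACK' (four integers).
After event 0: A_seq=146 A_ack=2000 B_seq=2000 B_ack=100
After event 1: A_seq=326 A_ack=2000 B_seq=2000 B_ack=100
After event 2: A_seq=425 A_ack=2000 B_seq=2000 B_ack=100
After event 3: A_seq=425 A_ack=2171 B_seq=2171 B_ack=100
After event 4: A_seq=425 A_ack=2171 B_seq=2171 B_ack=425

425 2171 2171 425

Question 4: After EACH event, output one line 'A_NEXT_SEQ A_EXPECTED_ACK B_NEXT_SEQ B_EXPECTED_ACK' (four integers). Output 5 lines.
146 2000 2000 100
326 2000 2000 100
425 2000 2000 100
425 2171 2171 100
425 2171 2171 425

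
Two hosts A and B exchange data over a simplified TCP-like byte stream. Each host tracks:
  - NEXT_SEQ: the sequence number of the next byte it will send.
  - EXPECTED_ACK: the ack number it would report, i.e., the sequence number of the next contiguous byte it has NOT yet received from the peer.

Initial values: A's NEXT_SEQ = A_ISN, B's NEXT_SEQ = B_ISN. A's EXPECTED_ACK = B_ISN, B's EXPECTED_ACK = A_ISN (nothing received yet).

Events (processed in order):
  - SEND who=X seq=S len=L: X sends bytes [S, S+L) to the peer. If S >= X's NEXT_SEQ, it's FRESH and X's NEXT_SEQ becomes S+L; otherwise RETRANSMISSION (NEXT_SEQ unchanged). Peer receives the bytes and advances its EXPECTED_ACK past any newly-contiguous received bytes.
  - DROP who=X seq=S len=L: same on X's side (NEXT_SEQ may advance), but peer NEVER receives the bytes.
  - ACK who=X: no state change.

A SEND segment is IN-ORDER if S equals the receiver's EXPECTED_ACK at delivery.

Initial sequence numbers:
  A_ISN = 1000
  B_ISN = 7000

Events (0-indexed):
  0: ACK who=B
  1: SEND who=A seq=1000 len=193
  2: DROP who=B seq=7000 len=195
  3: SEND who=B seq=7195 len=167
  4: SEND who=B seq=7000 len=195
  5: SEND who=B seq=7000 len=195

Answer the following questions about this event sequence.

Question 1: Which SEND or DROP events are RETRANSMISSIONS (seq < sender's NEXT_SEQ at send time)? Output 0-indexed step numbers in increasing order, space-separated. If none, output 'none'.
Answer: 4 5

Derivation:
Step 1: SEND seq=1000 -> fresh
Step 2: DROP seq=7000 -> fresh
Step 3: SEND seq=7195 -> fresh
Step 4: SEND seq=7000 -> retransmit
Step 5: SEND seq=7000 -> retransmit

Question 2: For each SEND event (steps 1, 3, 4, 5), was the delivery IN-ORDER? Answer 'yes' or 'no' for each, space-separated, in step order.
Step 1: SEND seq=1000 -> in-order
Step 3: SEND seq=7195 -> out-of-order
Step 4: SEND seq=7000 -> in-order
Step 5: SEND seq=7000 -> out-of-order

Answer: yes no yes no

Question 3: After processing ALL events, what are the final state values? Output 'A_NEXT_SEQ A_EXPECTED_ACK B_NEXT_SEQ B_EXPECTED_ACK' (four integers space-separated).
After event 0: A_seq=1000 A_ack=7000 B_seq=7000 B_ack=1000
After event 1: A_seq=1193 A_ack=7000 B_seq=7000 B_ack=1193
After event 2: A_seq=1193 A_ack=7000 B_seq=7195 B_ack=1193
After event 3: A_seq=1193 A_ack=7000 B_seq=7362 B_ack=1193
After event 4: A_seq=1193 A_ack=7362 B_seq=7362 B_ack=1193
After event 5: A_seq=1193 A_ack=7362 B_seq=7362 B_ack=1193

Answer: 1193 7362 7362 1193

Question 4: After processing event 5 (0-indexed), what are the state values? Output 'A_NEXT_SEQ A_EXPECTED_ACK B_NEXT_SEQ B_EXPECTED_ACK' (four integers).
After event 0: A_seq=1000 A_ack=7000 B_seq=7000 B_ack=1000
After event 1: A_seq=1193 A_ack=7000 B_seq=7000 B_ack=1193
After event 2: A_seq=1193 A_ack=7000 B_seq=7195 B_ack=1193
After event 3: A_seq=1193 A_ack=7000 B_seq=7362 B_ack=1193
After event 4: A_seq=1193 A_ack=7362 B_seq=7362 B_ack=1193
After event 5: A_seq=1193 A_ack=7362 B_seq=7362 B_ack=1193

1193 7362 7362 1193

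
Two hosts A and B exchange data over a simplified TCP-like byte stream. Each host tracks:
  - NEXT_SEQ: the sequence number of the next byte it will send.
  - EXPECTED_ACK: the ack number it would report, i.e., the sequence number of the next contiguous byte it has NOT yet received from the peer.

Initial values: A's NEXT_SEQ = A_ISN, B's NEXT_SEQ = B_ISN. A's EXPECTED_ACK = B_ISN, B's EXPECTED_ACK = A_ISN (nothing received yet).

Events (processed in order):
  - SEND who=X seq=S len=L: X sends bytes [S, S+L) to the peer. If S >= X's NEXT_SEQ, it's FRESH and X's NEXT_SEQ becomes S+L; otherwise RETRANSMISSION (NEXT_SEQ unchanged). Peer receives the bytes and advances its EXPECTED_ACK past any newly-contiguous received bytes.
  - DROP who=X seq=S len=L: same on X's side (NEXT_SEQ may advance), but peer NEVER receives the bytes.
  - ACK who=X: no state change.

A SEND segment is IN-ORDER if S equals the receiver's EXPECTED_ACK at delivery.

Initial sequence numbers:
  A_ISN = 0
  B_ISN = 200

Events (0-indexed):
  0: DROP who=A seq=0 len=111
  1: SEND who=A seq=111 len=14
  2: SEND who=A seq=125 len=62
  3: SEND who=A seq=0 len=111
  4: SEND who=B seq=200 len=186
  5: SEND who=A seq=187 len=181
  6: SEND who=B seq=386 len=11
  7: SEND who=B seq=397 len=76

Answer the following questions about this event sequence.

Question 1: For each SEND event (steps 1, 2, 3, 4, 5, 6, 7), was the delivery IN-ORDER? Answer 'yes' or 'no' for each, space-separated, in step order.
Answer: no no yes yes yes yes yes

Derivation:
Step 1: SEND seq=111 -> out-of-order
Step 2: SEND seq=125 -> out-of-order
Step 3: SEND seq=0 -> in-order
Step 4: SEND seq=200 -> in-order
Step 5: SEND seq=187 -> in-order
Step 6: SEND seq=386 -> in-order
Step 7: SEND seq=397 -> in-order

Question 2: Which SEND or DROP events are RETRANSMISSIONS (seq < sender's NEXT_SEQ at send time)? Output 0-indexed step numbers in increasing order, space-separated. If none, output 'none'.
Answer: 3

Derivation:
Step 0: DROP seq=0 -> fresh
Step 1: SEND seq=111 -> fresh
Step 2: SEND seq=125 -> fresh
Step 3: SEND seq=0 -> retransmit
Step 4: SEND seq=200 -> fresh
Step 5: SEND seq=187 -> fresh
Step 6: SEND seq=386 -> fresh
Step 7: SEND seq=397 -> fresh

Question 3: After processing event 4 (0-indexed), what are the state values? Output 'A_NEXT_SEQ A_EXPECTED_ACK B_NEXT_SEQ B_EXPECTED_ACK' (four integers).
After event 0: A_seq=111 A_ack=200 B_seq=200 B_ack=0
After event 1: A_seq=125 A_ack=200 B_seq=200 B_ack=0
After event 2: A_seq=187 A_ack=200 B_seq=200 B_ack=0
After event 3: A_seq=187 A_ack=200 B_seq=200 B_ack=187
After event 4: A_seq=187 A_ack=386 B_seq=386 B_ack=187

187 386 386 187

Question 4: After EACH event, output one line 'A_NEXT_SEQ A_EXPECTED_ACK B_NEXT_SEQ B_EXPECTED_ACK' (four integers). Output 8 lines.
111 200 200 0
125 200 200 0
187 200 200 0
187 200 200 187
187 386 386 187
368 386 386 368
368 397 397 368
368 473 473 368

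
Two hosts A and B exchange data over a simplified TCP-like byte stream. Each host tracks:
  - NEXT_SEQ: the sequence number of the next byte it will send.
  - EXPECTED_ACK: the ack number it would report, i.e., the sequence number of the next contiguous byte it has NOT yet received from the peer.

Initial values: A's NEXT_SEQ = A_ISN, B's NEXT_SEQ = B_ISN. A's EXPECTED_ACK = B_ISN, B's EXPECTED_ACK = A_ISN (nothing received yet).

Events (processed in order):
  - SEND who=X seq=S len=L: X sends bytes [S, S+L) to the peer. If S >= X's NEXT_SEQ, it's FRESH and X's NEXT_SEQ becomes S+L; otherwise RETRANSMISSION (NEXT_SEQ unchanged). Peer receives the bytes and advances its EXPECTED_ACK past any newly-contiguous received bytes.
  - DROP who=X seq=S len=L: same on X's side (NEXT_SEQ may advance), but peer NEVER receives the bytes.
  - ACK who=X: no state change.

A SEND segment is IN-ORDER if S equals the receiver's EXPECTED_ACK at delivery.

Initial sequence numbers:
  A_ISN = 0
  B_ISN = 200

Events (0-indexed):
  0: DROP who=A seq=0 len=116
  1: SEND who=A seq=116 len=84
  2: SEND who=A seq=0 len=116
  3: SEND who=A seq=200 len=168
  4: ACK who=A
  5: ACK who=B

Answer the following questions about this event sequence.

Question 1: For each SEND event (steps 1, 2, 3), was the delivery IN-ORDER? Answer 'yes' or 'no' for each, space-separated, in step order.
Answer: no yes yes

Derivation:
Step 1: SEND seq=116 -> out-of-order
Step 2: SEND seq=0 -> in-order
Step 3: SEND seq=200 -> in-order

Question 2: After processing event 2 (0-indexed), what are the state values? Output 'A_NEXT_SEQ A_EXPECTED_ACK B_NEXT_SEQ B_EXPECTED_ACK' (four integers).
After event 0: A_seq=116 A_ack=200 B_seq=200 B_ack=0
After event 1: A_seq=200 A_ack=200 B_seq=200 B_ack=0
After event 2: A_seq=200 A_ack=200 B_seq=200 B_ack=200

200 200 200 200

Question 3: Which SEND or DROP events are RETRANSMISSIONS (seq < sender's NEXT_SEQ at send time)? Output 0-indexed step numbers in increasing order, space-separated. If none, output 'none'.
Step 0: DROP seq=0 -> fresh
Step 1: SEND seq=116 -> fresh
Step 2: SEND seq=0 -> retransmit
Step 3: SEND seq=200 -> fresh

Answer: 2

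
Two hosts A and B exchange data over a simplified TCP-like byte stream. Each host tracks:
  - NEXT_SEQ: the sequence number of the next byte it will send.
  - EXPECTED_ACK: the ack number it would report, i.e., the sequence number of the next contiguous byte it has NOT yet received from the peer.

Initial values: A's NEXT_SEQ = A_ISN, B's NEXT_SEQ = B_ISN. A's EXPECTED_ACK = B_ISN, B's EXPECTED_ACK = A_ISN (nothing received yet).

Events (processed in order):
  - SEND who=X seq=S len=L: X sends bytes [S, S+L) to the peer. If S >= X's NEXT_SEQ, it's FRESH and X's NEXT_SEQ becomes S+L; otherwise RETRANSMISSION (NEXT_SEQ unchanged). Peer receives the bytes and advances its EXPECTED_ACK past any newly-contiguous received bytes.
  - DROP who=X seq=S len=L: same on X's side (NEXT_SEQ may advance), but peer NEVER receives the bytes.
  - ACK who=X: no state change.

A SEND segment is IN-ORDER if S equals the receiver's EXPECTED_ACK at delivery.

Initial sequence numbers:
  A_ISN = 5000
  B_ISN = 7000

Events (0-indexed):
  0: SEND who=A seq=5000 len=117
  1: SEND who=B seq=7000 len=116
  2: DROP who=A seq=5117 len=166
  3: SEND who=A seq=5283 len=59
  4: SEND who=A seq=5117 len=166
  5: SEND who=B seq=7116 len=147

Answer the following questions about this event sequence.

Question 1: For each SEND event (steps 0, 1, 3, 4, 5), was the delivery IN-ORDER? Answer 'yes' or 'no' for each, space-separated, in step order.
Step 0: SEND seq=5000 -> in-order
Step 1: SEND seq=7000 -> in-order
Step 3: SEND seq=5283 -> out-of-order
Step 4: SEND seq=5117 -> in-order
Step 5: SEND seq=7116 -> in-order

Answer: yes yes no yes yes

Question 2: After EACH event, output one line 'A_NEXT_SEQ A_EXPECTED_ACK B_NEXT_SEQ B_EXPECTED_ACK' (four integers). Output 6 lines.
5117 7000 7000 5117
5117 7116 7116 5117
5283 7116 7116 5117
5342 7116 7116 5117
5342 7116 7116 5342
5342 7263 7263 5342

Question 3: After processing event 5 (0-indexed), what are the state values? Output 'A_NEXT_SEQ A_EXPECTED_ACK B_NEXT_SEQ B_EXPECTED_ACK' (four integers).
After event 0: A_seq=5117 A_ack=7000 B_seq=7000 B_ack=5117
After event 1: A_seq=5117 A_ack=7116 B_seq=7116 B_ack=5117
After event 2: A_seq=5283 A_ack=7116 B_seq=7116 B_ack=5117
After event 3: A_seq=5342 A_ack=7116 B_seq=7116 B_ack=5117
After event 4: A_seq=5342 A_ack=7116 B_seq=7116 B_ack=5342
After event 5: A_seq=5342 A_ack=7263 B_seq=7263 B_ack=5342

5342 7263 7263 5342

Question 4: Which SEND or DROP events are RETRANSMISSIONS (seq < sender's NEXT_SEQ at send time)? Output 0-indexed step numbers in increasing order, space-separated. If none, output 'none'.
Step 0: SEND seq=5000 -> fresh
Step 1: SEND seq=7000 -> fresh
Step 2: DROP seq=5117 -> fresh
Step 3: SEND seq=5283 -> fresh
Step 4: SEND seq=5117 -> retransmit
Step 5: SEND seq=7116 -> fresh

Answer: 4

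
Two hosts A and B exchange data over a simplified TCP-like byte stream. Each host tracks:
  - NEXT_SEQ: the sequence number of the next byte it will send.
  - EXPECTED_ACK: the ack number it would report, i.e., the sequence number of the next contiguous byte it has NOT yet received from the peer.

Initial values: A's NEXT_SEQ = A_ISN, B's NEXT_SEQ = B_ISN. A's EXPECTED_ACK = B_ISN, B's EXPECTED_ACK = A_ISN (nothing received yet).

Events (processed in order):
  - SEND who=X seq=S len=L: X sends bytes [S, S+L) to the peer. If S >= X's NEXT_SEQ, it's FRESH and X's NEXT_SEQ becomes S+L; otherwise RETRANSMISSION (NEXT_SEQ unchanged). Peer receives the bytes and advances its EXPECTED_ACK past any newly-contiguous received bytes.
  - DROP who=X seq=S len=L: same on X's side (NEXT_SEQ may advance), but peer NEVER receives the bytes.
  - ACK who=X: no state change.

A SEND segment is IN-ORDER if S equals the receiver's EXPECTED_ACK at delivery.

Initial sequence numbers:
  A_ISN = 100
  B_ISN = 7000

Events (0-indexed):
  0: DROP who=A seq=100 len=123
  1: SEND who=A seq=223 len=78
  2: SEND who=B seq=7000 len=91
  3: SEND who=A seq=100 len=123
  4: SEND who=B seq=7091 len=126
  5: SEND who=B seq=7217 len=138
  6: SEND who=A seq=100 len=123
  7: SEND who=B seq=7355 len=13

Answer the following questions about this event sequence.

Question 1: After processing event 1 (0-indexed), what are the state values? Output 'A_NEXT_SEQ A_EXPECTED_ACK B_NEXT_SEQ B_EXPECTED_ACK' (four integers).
After event 0: A_seq=223 A_ack=7000 B_seq=7000 B_ack=100
After event 1: A_seq=301 A_ack=7000 B_seq=7000 B_ack=100

301 7000 7000 100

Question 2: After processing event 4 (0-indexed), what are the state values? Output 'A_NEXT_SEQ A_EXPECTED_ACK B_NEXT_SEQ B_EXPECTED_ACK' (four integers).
After event 0: A_seq=223 A_ack=7000 B_seq=7000 B_ack=100
After event 1: A_seq=301 A_ack=7000 B_seq=7000 B_ack=100
After event 2: A_seq=301 A_ack=7091 B_seq=7091 B_ack=100
After event 3: A_seq=301 A_ack=7091 B_seq=7091 B_ack=301
After event 4: A_seq=301 A_ack=7217 B_seq=7217 B_ack=301

301 7217 7217 301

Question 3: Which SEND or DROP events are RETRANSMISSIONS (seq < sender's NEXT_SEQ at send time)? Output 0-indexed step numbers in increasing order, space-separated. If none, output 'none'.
Answer: 3 6

Derivation:
Step 0: DROP seq=100 -> fresh
Step 1: SEND seq=223 -> fresh
Step 2: SEND seq=7000 -> fresh
Step 3: SEND seq=100 -> retransmit
Step 4: SEND seq=7091 -> fresh
Step 5: SEND seq=7217 -> fresh
Step 6: SEND seq=100 -> retransmit
Step 7: SEND seq=7355 -> fresh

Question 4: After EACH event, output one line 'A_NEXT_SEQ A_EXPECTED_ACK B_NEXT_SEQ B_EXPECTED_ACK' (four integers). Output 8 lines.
223 7000 7000 100
301 7000 7000 100
301 7091 7091 100
301 7091 7091 301
301 7217 7217 301
301 7355 7355 301
301 7355 7355 301
301 7368 7368 301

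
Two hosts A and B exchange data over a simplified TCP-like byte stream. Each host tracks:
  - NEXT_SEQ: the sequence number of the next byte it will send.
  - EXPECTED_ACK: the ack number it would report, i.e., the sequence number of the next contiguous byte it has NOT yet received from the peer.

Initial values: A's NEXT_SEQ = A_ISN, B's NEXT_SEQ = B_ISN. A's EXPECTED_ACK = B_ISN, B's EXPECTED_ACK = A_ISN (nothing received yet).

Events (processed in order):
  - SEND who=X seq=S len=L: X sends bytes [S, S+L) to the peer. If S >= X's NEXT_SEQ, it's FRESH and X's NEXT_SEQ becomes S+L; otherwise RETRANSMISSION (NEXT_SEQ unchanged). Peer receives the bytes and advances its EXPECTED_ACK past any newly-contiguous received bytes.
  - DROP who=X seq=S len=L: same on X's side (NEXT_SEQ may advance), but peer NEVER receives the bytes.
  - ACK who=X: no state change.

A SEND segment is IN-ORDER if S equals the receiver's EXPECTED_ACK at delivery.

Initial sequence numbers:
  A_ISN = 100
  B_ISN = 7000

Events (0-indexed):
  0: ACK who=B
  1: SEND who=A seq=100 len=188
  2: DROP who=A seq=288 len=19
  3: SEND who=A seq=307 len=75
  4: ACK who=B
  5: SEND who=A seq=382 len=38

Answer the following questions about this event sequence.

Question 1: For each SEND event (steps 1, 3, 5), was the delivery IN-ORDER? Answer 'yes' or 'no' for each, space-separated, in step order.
Step 1: SEND seq=100 -> in-order
Step 3: SEND seq=307 -> out-of-order
Step 5: SEND seq=382 -> out-of-order

Answer: yes no no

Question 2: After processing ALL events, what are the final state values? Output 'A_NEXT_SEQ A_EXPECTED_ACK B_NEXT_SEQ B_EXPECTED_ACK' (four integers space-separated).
Answer: 420 7000 7000 288

Derivation:
After event 0: A_seq=100 A_ack=7000 B_seq=7000 B_ack=100
After event 1: A_seq=288 A_ack=7000 B_seq=7000 B_ack=288
After event 2: A_seq=307 A_ack=7000 B_seq=7000 B_ack=288
After event 3: A_seq=382 A_ack=7000 B_seq=7000 B_ack=288
After event 4: A_seq=382 A_ack=7000 B_seq=7000 B_ack=288
After event 5: A_seq=420 A_ack=7000 B_seq=7000 B_ack=288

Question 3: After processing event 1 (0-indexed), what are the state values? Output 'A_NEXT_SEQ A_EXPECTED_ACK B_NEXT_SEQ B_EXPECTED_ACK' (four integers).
After event 0: A_seq=100 A_ack=7000 B_seq=7000 B_ack=100
After event 1: A_seq=288 A_ack=7000 B_seq=7000 B_ack=288

288 7000 7000 288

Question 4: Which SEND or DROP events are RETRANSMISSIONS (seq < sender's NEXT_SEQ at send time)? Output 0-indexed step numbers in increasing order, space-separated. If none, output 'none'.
Answer: none

Derivation:
Step 1: SEND seq=100 -> fresh
Step 2: DROP seq=288 -> fresh
Step 3: SEND seq=307 -> fresh
Step 5: SEND seq=382 -> fresh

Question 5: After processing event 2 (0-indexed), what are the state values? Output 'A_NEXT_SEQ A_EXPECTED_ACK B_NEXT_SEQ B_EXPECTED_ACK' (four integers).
After event 0: A_seq=100 A_ack=7000 B_seq=7000 B_ack=100
After event 1: A_seq=288 A_ack=7000 B_seq=7000 B_ack=288
After event 2: A_seq=307 A_ack=7000 B_seq=7000 B_ack=288

307 7000 7000 288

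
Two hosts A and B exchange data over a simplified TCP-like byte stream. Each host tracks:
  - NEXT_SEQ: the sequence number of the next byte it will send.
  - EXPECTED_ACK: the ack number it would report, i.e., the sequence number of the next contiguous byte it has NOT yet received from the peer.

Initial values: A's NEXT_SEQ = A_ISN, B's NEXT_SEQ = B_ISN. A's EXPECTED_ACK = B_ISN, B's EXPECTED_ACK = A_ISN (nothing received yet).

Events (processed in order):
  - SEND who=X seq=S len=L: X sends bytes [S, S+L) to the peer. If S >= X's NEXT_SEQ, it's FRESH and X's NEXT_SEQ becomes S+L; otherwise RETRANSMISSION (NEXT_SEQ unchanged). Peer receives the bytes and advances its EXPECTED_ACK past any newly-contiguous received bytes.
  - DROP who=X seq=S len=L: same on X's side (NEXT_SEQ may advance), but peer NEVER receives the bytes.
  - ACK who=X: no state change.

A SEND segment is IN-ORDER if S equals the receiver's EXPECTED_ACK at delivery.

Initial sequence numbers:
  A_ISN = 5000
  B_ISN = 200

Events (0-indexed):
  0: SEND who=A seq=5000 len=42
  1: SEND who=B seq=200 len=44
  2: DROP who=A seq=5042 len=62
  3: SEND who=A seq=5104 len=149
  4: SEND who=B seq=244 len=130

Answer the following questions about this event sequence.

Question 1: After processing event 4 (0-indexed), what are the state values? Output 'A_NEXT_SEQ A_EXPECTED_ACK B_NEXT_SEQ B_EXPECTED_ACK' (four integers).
After event 0: A_seq=5042 A_ack=200 B_seq=200 B_ack=5042
After event 1: A_seq=5042 A_ack=244 B_seq=244 B_ack=5042
After event 2: A_seq=5104 A_ack=244 B_seq=244 B_ack=5042
After event 3: A_seq=5253 A_ack=244 B_seq=244 B_ack=5042
After event 4: A_seq=5253 A_ack=374 B_seq=374 B_ack=5042

5253 374 374 5042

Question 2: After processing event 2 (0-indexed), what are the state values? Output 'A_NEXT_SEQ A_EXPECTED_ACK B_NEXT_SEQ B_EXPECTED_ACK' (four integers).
After event 0: A_seq=5042 A_ack=200 B_seq=200 B_ack=5042
After event 1: A_seq=5042 A_ack=244 B_seq=244 B_ack=5042
After event 2: A_seq=5104 A_ack=244 B_seq=244 B_ack=5042

5104 244 244 5042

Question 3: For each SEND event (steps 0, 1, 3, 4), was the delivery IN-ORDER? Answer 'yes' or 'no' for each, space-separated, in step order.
Answer: yes yes no yes

Derivation:
Step 0: SEND seq=5000 -> in-order
Step 1: SEND seq=200 -> in-order
Step 3: SEND seq=5104 -> out-of-order
Step 4: SEND seq=244 -> in-order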